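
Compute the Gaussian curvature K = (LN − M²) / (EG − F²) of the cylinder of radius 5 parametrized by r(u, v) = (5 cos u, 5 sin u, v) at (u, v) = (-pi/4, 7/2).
K = 0

Coefficients of the first fundamental form: E = 25, F = 0, G = 1.
Coefficients of the second fundamental form: L = -5, M = 0, N = 0.
Assemble K = (LN − M²)/(EG − F²) = 0. At (u, v) = (-pi/4, 7/2): K = 0.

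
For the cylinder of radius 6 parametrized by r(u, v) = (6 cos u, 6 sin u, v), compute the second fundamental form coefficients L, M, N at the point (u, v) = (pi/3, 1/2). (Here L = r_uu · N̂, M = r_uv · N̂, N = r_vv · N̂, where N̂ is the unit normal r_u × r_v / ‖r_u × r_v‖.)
L = -6;  M = 0;  N = 0

Compute the unit normal N̂(u, v) = (cos(u), sin(u), 0), and the second partials r_uu, r_uv, r_vv. Take dot products:
  L(u, v) = r_uu · N̂ = -6,
  M(u, v) = r_uv · N̂ = 0,
  N(u, v) = r_vv · N̂ = 0.
Evaluating at (u, v) = (pi/3, 1/2):
  L = -6, M = 0, N = 0.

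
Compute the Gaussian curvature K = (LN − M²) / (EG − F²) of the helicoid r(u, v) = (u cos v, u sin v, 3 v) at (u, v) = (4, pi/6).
K = -9/625

Coefficients of the first fundamental form: E = 1, F = 0, G = u^2 + 9.
Coefficients of the second fundamental form: L = 0, M = -3/sqrt(u^2 + 9), N = 0.
Assemble K = (LN − M²)/(EG − F²) = -9/(u^2 + 9)^2. At (u, v) = (4, pi/6): K = -9/625.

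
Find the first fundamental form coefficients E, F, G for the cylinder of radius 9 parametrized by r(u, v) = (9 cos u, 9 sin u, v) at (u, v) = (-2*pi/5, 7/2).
E = 81;  F = 0;  G = 1

Partials: r_u = (-9*sin(u), 9*cos(u), 0), r_v = (0, 0, 1). As functions of (u, v):
  E = r_u · r_u = 81,
  F = r_u · r_v = 0,
  G = r_v · r_v = 1.
Evaluating at (u, v) = (-2*pi/5, 7/2): E = 81, F = 0, G = 1.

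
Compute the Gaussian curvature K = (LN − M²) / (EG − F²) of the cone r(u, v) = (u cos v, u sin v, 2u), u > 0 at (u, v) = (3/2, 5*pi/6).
K = 0

Coefficients of the first fundamental form: E = 5, F = 0, G = u^2.
Coefficients of the second fundamental form: L = 0, M = 0, N = 2*sqrt(5)*u^2/(5*Abs(u)).
Assemble K = (LN − M²)/(EG − F²) = 0. At (u, v) = (3/2, 5*pi/6): K = 0.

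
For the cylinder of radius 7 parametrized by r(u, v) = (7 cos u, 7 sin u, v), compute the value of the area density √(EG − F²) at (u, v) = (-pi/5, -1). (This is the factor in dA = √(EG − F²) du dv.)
√(EG − F²)|_{(-pi/5, -1)} = 7

E = 49, F = 0, G = 1, so EG − F² = 49. Taking the positive square root: √(EG − F²) = 7. At (u, v) = (-pi/5, -1): 7.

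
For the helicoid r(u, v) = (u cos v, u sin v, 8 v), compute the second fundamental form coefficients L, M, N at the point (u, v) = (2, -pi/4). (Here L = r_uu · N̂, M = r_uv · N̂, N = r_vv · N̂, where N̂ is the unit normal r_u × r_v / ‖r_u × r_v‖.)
L = 0;  M = -4*sqrt(17)/17;  N = 0

Compute the unit normal N̂(u, v) = (8*sin(v)/sqrt(u^2 + 64), -8*cos(v)/sqrt(u^2 + 64), u/sqrt(u^2 + 64)), and the second partials r_uu, r_uv, r_vv. Take dot products:
  L(u, v) = r_uu · N̂ = 0,
  M(u, v) = r_uv · N̂ = -8/sqrt(u^2 + 64),
  N(u, v) = r_vv · N̂ = 0.
Evaluating at (u, v) = (2, -pi/4):
  L = 0, M = -4*sqrt(17)/17, N = 0.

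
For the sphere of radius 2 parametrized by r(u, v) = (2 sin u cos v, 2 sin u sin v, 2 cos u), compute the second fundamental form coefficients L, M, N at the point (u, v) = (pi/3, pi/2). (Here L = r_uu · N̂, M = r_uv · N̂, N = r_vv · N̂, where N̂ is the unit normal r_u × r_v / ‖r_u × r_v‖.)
L = -2;  M = 0;  N = -3/2

Compute the unit normal N̂(u, v) = (sin(u)^2*cos(v)/Abs(sin(u)), sin(u)^2*sin(v)/Abs(sin(u)), sin(2*u)/(2*Abs(sin(u)))), and the second partials r_uu, r_uv, r_vv. Take dot products:
  L(u, v) = r_uu · N̂ = -2*sin(u)/Abs(sin(u)),
  M(u, v) = r_uv · N̂ = 0,
  N(u, v) = r_vv · N̂ = -2*sin(u)^3/Abs(sin(u)).
Evaluating at (u, v) = (pi/3, pi/2):
  L = -2, M = 0, N = -3/2.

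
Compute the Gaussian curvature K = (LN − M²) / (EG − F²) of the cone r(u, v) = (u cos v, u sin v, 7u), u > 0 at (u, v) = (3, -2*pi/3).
K = 0

Coefficients of the first fundamental form: E = 50, F = 0, G = u^2.
Coefficients of the second fundamental form: L = 0, M = 0, N = 7*sqrt(2)*u^2/(10*Abs(u)).
Assemble K = (LN − M²)/(EG − F²) = 0. At (u, v) = (3, -2*pi/3): K = 0.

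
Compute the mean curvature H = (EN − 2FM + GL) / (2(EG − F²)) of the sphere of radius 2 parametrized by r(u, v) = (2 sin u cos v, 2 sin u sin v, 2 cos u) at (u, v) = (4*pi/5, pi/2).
H = -1/2

With E = 4, F = 0, G = 4*sin(u)^2, L = -2*sin(u)/Abs(sin(u)), M = 0, N = -2*sin(u)^3/Abs(sin(u)), assemble
  H = (EN − 2FM + GL) / (2(EG − F²)) = -sin(u)/(2*Abs(sin(u))).
At (u, v) = (4*pi/5, pi/2): H = -1/2.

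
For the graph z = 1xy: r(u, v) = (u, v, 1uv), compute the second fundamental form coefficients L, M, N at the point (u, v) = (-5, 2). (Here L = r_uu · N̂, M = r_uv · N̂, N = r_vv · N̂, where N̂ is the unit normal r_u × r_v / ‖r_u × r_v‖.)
L = 0;  M = sqrt(30)/30;  N = 0

Compute the unit normal N̂(u, v) = (-v/sqrt(u^2 + v^2 + 1), -u/sqrt(u^2 + v^2 + 1), 1/sqrt(u^2 + v^2 + 1)), and the second partials r_uu, r_uv, r_vv. Take dot products:
  L(u, v) = r_uu · N̂ = 0,
  M(u, v) = r_uv · N̂ = 1/sqrt(u^2 + v^2 + 1),
  N(u, v) = r_vv · N̂ = 0.
Evaluating at (u, v) = (-5, 2):
  L = 0, M = sqrt(30)/30, N = 0.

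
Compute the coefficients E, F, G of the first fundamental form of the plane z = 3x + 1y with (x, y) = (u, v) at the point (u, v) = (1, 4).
E = 10;  F = 3;  G = 2

Partials: r_u = (1, 0, 3), r_v = (0, 1, 1). As functions of (u, v):
  E = r_u · r_u = 10,
  F = r_u · r_v = 3,
  G = r_v · r_v = 2.
Evaluating at (u, v) = (1, 4): E = 10, F = 3, G = 2.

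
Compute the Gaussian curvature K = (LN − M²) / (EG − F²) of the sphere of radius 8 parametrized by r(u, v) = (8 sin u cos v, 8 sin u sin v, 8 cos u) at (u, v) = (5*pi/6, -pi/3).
K = 1/64

Coefficients of the first fundamental form: E = 64, F = 0, G = 64*sin(u)^2.
Coefficients of the second fundamental form: L = -8*sin(u)/Abs(sin(u)), M = 0, N = -8*sin(u)^3/Abs(sin(u)).
Assemble K = (LN − M²)/(EG − F²) = 1/64. At (u, v) = (5*pi/6, -pi/3): K = 1/64.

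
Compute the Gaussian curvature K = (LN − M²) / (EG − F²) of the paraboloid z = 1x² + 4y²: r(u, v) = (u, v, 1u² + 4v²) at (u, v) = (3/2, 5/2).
K = 4/42025

Coefficients of the first fundamental form: E = 4*u^2 + 1, F = 16*u*v, G = 64*v^2 + 1.
Coefficients of the second fundamental form: L = 2/sqrt(4*u^2 + 64*v^2 + 1), M = 0, N = 8/sqrt(4*u^2 + 64*v^2 + 1).
Assemble K = (LN − M²)/(EG − F²) = 16/(16*u^4 + 512*u^2*v^2 + 8*u^2 + 4096*v^4 + 128*v^2 + 1). At (u, v) = (3/2, 5/2): K = 4/42025.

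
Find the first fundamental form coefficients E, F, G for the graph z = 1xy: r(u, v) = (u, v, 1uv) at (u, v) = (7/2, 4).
E = 17;  F = 14;  G = 53/4

Partials: r_u = (1, 0, v), r_v = (0, 1, u). As functions of (u, v):
  E = r_u · r_u = v^2 + 1,
  F = r_u · r_v = u*v,
  G = r_v · r_v = u^2 + 1.
Evaluating at (u, v) = (7/2, 4): E = 17, F = 14, G = 53/4.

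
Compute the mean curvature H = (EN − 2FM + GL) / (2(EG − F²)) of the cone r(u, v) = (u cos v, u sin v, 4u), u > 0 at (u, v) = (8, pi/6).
H = sqrt(17)/68

With E = 17, F = 0, G = u^2, L = 0, M = 0, N = 4*sqrt(17)*u^2/(17*Abs(u)), assemble
  H = (EN − 2FM + GL) / (2(EG − F²)) = 2*sqrt(17)/(17*Abs(u)).
At (u, v) = (8, pi/6): H = sqrt(17)/68.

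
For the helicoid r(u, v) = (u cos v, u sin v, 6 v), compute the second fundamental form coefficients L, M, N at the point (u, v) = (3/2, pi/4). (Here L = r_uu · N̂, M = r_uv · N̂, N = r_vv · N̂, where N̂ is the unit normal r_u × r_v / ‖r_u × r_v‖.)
L = 0;  M = -4*sqrt(17)/17;  N = 0

Compute the unit normal N̂(u, v) = (6*sin(v)/sqrt(u^2 + 36), -6*cos(v)/sqrt(u^2 + 36), u/sqrt(u^2 + 36)), and the second partials r_uu, r_uv, r_vv. Take dot products:
  L(u, v) = r_uu · N̂ = 0,
  M(u, v) = r_uv · N̂ = -6/sqrt(u^2 + 36),
  N(u, v) = r_vv · N̂ = 0.
Evaluating at (u, v) = (3/2, pi/4):
  L = 0, M = -4*sqrt(17)/17, N = 0.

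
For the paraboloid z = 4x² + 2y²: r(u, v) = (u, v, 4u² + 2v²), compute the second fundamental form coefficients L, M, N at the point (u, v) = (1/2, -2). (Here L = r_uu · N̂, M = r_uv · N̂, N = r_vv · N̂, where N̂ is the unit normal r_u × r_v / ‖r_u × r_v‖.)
L = 8/9;  M = 0;  N = 4/9

Compute the unit normal N̂(u, v) = (-8*u/sqrt(64*u^2 + 16*v^2 + 1), -4*v/sqrt(64*u^2 + 16*v^2 + 1), 1/sqrt(64*u^2 + 16*v^2 + 1)), and the second partials r_uu, r_uv, r_vv. Take dot products:
  L(u, v) = r_uu · N̂ = 8/sqrt(64*u^2 + 16*v^2 + 1),
  M(u, v) = r_uv · N̂ = 0,
  N(u, v) = r_vv · N̂ = 4/sqrt(64*u^2 + 16*v^2 + 1).
Evaluating at (u, v) = (1/2, -2):
  L = 8/9, M = 0, N = 4/9.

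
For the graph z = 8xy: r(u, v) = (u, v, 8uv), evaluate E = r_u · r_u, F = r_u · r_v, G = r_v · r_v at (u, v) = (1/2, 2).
E = 257;  F = 64;  G = 17

Partials: r_u = (1, 0, 8*v), r_v = (0, 1, 8*u). As functions of (u, v):
  E = r_u · r_u = 64*v^2 + 1,
  F = r_u · r_v = 64*u*v,
  G = r_v · r_v = 64*u^2 + 1.
Evaluating at (u, v) = (1/2, 2): E = 257, F = 64, G = 17.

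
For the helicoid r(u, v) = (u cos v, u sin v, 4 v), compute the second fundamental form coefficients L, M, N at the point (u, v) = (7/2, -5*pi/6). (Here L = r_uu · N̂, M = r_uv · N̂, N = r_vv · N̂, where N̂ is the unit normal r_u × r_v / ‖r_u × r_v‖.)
L = 0;  M = -8*sqrt(113)/113;  N = 0

Compute the unit normal N̂(u, v) = (4*sin(v)/sqrt(u^2 + 16), -4*cos(v)/sqrt(u^2 + 16), u/sqrt(u^2 + 16)), and the second partials r_uu, r_uv, r_vv. Take dot products:
  L(u, v) = r_uu · N̂ = 0,
  M(u, v) = r_uv · N̂ = -4/sqrt(u^2 + 16),
  N(u, v) = r_vv · N̂ = 0.
Evaluating at (u, v) = (7/2, -5*pi/6):
  L = 0, M = -8*sqrt(113)/113, N = 0.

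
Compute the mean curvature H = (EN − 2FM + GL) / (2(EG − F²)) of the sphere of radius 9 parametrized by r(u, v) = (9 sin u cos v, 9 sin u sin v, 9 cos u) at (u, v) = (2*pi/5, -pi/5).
H = -1/9

With E = 81, F = 0, G = 81*sin(u)^2, L = -9*sin(u)/Abs(sin(u)), M = 0, N = -9*sin(u)^3/Abs(sin(u)), assemble
  H = (EN − 2FM + GL) / (2(EG − F²)) = -sin(u)/(9*Abs(sin(u))).
At (u, v) = (2*pi/5, -pi/5): H = -1/9.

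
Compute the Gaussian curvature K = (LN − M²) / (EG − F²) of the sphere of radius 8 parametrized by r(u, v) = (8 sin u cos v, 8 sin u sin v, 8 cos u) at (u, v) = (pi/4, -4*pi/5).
K = 1/64

Coefficients of the first fundamental form: E = 64, F = 0, G = 64*sin(u)^2.
Coefficients of the second fundamental form: L = -8*sin(u)/Abs(sin(u)), M = 0, N = -8*sin(u)^3/Abs(sin(u)).
Assemble K = (LN − M²)/(EG − F²) = 1/64. At (u, v) = (pi/4, -4*pi/5): K = 1/64.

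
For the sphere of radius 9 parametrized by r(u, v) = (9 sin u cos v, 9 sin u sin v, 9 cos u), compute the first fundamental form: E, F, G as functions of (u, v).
E = 81;  F = 0;  G = 81*sin(u)^2

Compute partials: r_u = (9*cos(u)*cos(v), 9*sin(v)*cos(u), -9*sin(u)), r_v = (-9*sin(u)*sin(v), 9*sin(u)*cos(v), 0). Then
  E = r_u · r_u = 81,
  F = r_u · r_v = 0,
  G = r_v · r_v = 81*sin(u)^2.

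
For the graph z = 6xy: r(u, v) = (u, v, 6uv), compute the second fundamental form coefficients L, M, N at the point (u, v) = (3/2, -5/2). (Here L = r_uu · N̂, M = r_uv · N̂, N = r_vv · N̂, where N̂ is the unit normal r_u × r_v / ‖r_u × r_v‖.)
L = 0;  M = 6*sqrt(307)/307;  N = 0

Compute the unit normal N̂(u, v) = (-6*v/sqrt(36*u^2 + 36*v^2 + 1), -6*u/sqrt(36*u^2 + 36*v^2 + 1), 1/sqrt(36*u^2 + 36*v^2 + 1)), and the second partials r_uu, r_uv, r_vv. Take dot products:
  L(u, v) = r_uu · N̂ = 0,
  M(u, v) = r_uv · N̂ = 6/sqrt(36*u^2 + 36*v^2 + 1),
  N(u, v) = r_vv · N̂ = 0.
Evaluating at (u, v) = (3/2, -5/2):
  L = 0, M = 6*sqrt(307)/307, N = 0.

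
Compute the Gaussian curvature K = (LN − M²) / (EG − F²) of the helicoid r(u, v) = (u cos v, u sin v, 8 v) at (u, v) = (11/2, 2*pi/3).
K = -1024/142129

Coefficients of the first fundamental form: E = 1, F = 0, G = u^2 + 64.
Coefficients of the second fundamental form: L = 0, M = -8/sqrt(u^2 + 64), N = 0.
Assemble K = (LN − M²)/(EG − F²) = -64/(u^2 + 64)^2. At (u, v) = (11/2, 2*pi/3): K = -1024/142129.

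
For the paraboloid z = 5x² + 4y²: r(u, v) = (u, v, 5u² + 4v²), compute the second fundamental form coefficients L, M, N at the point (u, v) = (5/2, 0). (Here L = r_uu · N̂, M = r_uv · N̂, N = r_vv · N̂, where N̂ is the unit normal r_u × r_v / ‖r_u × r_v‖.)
L = 5*sqrt(626)/313;  M = 0;  N = 4*sqrt(626)/313

Compute the unit normal N̂(u, v) = (-10*u/sqrt(100*u^2 + 64*v^2 + 1), -8*v/sqrt(100*u^2 + 64*v^2 + 1), 1/sqrt(100*u^2 + 64*v^2 + 1)), and the second partials r_uu, r_uv, r_vv. Take dot products:
  L(u, v) = r_uu · N̂ = 10/sqrt(100*u^2 + 64*v^2 + 1),
  M(u, v) = r_uv · N̂ = 0,
  N(u, v) = r_vv · N̂ = 8/sqrt(100*u^2 + 64*v^2 + 1).
Evaluating at (u, v) = (5/2, 0):
  L = 5*sqrt(626)/313, M = 0, N = 4*sqrt(626)/313.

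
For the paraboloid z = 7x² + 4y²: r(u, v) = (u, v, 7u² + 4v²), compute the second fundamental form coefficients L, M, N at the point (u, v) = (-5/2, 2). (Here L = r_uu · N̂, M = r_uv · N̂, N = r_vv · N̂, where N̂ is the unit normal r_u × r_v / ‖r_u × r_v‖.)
L = 7*sqrt(1482)/741;  M = 0;  N = 4*sqrt(1482)/741

Compute the unit normal N̂(u, v) = (-14*u/sqrt(196*u^2 + 64*v^2 + 1), -8*v/sqrt(196*u^2 + 64*v^2 + 1), 1/sqrt(196*u^2 + 64*v^2 + 1)), and the second partials r_uu, r_uv, r_vv. Take dot products:
  L(u, v) = r_uu · N̂ = 14/sqrt(196*u^2 + 64*v^2 + 1),
  M(u, v) = r_uv · N̂ = 0,
  N(u, v) = r_vv · N̂ = 8/sqrt(196*u^2 + 64*v^2 + 1).
Evaluating at (u, v) = (-5/2, 2):
  L = 7*sqrt(1482)/741, M = 0, N = 4*sqrt(1482)/741.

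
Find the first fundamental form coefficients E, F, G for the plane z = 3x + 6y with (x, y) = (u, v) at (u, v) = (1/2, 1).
E = 10;  F = 18;  G = 37

Partials: r_u = (1, 0, 3), r_v = (0, 1, 6). As functions of (u, v):
  E = r_u · r_u = 10,
  F = r_u · r_v = 18,
  G = r_v · r_v = 37.
Evaluating at (u, v) = (1/2, 1): E = 10, F = 18, G = 37.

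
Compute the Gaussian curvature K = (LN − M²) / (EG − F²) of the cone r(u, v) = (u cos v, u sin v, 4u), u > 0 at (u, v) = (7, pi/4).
K = 0

Coefficients of the first fundamental form: E = 17, F = 0, G = u^2.
Coefficients of the second fundamental form: L = 0, M = 0, N = 4*sqrt(17)*u^2/(17*Abs(u)).
Assemble K = (LN − M²)/(EG − F²) = 0. At (u, v) = (7, pi/4): K = 0.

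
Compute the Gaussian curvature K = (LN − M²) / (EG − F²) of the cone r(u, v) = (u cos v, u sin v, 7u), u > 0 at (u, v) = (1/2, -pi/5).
K = 0

Coefficients of the first fundamental form: E = 50, F = 0, G = u^2.
Coefficients of the second fundamental form: L = 0, M = 0, N = 7*sqrt(2)*u^2/(10*Abs(u)).
Assemble K = (LN − M²)/(EG − F²) = 0. At (u, v) = (1/2, -pi/5): K = 0.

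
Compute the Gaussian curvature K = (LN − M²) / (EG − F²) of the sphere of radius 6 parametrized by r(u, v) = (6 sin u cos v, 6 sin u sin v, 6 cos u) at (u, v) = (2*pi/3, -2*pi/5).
K = 1/36

Coefficients of the first fundamental form: E = 36, F = 0, G = 36*sin(u)^2.
Coefficients of the second fundamental form: L = -6*sin(u)/Abs(sin(u)), M = 0, N = -6*sin(u)^3/Abs(sin(u)).
Assemble K = (LN − M²)/(EG − F²) = 1/36. At (u, v) = (2*pi/3, -2*pi/5): K = 1/36.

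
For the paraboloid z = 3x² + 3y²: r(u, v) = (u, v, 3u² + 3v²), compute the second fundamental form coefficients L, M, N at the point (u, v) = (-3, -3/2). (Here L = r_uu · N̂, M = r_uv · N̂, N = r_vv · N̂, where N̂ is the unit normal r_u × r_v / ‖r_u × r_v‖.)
L = 3*sqrt(406)/203;  M = 0;  N = 3*sqrt(406)/203

Compute the unit normal N̂(u, v) = (-6*u/sqrt(36*u^2 + 36*v^2 + 1), -6*v/sqrt(36*u^2 + 36*v^2 + 1), 1/sqrt(36*u^2 + 36*v^2 + 1)), and the second partials r_uu, r_uv, r_vv. Take dot products:
  L(u, v) = r_uu · N̂ = 6/sqrt(36*u^2 + 36*v^2 + 1),
  M(u, v) = r_uv · N̂ = 0,
  N(u, v) = r_vv · N̂ = 6/sqrt(36*u^2 + 36*v^2 + 1).
Evaluating at (u, v) = (-3, -3/2):
  L = 3*sqrt(406)/203, M = 0, N = 3*sqrt(406)/203.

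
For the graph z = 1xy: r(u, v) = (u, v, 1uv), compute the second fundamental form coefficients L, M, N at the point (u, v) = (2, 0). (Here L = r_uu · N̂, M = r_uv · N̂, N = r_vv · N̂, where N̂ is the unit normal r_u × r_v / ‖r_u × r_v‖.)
L = 0;  M = sqrt(5)/5;  N = 0

Compute the unit normal N̂(u, v) = (-v/sqrt(u^2 + v^2 + 1), -u/sqrt(u^2 + v^2 + 1), 1/sqrt(u^2 + v^2 + 1)), and the second partials r_uu, r_uv, r_vv. Take dot products:
  L(u, v) = r_uu · N̂ = 0,
  M(u, v) = r_uv · N̂ = 1/sqrt(u^2 + v^2 + 1),
  N(u, v) = r_vv · N̂ = 0.
Evaluating at (u, v) = (2, 0):
  L = 0, M = sqrt(5)/5, N = 0.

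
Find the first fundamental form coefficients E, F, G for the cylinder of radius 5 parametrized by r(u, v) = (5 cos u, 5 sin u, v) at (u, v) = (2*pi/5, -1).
E = 25;  F = 0;  G = 1

Partials: r_u = (-5*sin(u), 5*cos(u), 0), r_v = (0, 0, 1). As functions of (u, v):
  E = r_u · r_u = 25,
  F = r_u · r_v = 0,
  G = r_v · r_v = 1.
Evaluating at (u, v) = (2*pi/5, -1): E = 25, F = 0, G = 1.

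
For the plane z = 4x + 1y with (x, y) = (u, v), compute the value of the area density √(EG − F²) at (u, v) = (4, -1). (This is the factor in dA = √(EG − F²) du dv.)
√(EG − F²)|_{(4, -1)} = 3*sqrt(2)

E = 17, F = 4, G = 2, so EG − F² = 18. Taking the positive square root: √(EG − F²) = 3*sqrt(2). At (u, v) = (4, -1): 3*sqrt(2).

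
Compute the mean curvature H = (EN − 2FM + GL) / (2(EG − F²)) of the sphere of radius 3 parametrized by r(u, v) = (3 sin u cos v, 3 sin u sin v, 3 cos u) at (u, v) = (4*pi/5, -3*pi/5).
H = -1/3

With E = 9, F = 0, G = 9*sin(u)^2, L = -3*sin(u)/Abs(sin(u)), M = 0, N = -3*sin(u)^3/Abs(sin(u)), assemble
  H = (EN − 2FM + GL) / (2(EG − F²)) = -sin(u)/(3*Abs(sin(u))).
At (u, v) = (4*pi/5, -3*pi/5): H = -1/3.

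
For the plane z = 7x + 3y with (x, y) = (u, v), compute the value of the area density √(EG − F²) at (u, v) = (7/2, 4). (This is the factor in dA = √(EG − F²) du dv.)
√(EG − F²)|_{(7/2, 4)} = sqrt(59)

E = 50, F = 21, G = 10, so EG − F² = 59. Taking the positive square root: √(EG − F²) = sqrt(59). At (u, v) = (7/2, 4): sqrt(59).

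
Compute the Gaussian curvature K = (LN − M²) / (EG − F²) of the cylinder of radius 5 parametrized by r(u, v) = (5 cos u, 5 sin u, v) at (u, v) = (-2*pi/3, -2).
K = 0

Coefficients of the first fundamental form: E = 25, F = 0, G = 1.
Coefficients of the second fundamental form: L = -5, M = 0, N = 0.
Assemble K = (LN − M²)/(EG − F²) = 0. At (u, v) = (-2*pi/3, -2): K = 0.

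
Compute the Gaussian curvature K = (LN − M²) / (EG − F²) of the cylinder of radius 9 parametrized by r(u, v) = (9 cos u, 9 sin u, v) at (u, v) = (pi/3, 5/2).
K = 0

Coefficients of the first fundamental form: E = 81, F = 0, G = 1.
Coefficients of the second fundamental form: L = -9, M = 0, N = 0.
Assemble K = (LN − M²)/(EG − F²) = 0. At (u, v) = (pi/3, 5/2): K = 0.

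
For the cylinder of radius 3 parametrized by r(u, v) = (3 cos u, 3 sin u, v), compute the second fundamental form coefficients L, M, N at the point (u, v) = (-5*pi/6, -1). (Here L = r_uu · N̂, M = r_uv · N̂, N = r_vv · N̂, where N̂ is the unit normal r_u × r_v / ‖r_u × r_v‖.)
L = -3;  M = 0;  N = 0

Compute the unit normal N̂(u, v) = (cos(u), sin(u), 0), and the second partials r_uu, r_uv, r_vv. Take dot products:
  L(u, v) = r_uu · N̂ = -3,
  M(u, v) = r_uv · N̂ = 0,
  N(u, v) = r_vv · N̂ = 0.
Evaluating at (u, v) = (-5*pi/6, -1):
  L = -3, M = 0, N = 0.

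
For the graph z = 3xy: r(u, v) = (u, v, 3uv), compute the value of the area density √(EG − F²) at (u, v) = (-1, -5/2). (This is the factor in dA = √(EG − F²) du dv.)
√(EG − F²)|_{(-1, -5/2)} = sqrt(265)/2

E = 9*v^2 + 1, F = 9*u*v, G = 9*u^2 + 1, so EG − F² = 9*u^2 + 9*v^2 + 1. Taking the positive square root: √(EG − F²) = sqrt(9*u^2 + 9*v^2 + 1). At (u, v) = (-1, -5/2): sqrt(265)/2.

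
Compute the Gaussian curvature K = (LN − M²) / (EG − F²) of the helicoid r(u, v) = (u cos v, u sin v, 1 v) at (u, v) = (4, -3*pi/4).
K = -1/289

Coefficients of the first fundamental form: E = 1, F = 0, G = u^2 + 1.
Coefficients of the second fundamental form: L = 0, M = -1/sqrt(u^2 + 1), N = 0.
Assemble K = (LN − M²)/(EG − F²) = -1/(u^2 + 1)^2. At (u, v) = (4, -3*pi/4): K = -1/289.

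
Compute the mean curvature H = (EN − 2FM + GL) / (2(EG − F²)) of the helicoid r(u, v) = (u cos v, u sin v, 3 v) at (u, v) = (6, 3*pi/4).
H = 0

With E = 1, F = 0, G = u^2 + 9, L = 0, M = -3/sqrt(u^2 + 9), N = 0, assemble
  H = (EN − 2FM + GL) / (2(EG − F²)) = 0.
At (u, v) = (6, 3*pi/4): H = 0.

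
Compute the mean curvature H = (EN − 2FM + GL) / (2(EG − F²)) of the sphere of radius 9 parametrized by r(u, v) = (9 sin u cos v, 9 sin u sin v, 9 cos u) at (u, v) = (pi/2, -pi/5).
H = -1/9

With E = 81, F = 0, G = 81*sin(u)^2, L = -9*sin(u)/Abs(sin(u)), M = 0, N = -9*sin(u)^3/Abs(sin(u)), assemble
  H = (EN − 2FM + GL) / (2(EG − F²)) = -sin(u)/(9*Abs(sin(u))).
At (u, v) = (pi/2, -pi/5): H = -1/9.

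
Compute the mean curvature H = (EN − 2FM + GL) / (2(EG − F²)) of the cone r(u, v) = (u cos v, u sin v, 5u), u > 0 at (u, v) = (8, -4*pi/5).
H = 5*sqrt(26)/416

With E = 26, F = 0, G = u^2, L = 0, M = 0, N = 5*sqrt(26)*u^2/(26*Abs(u)), assemble
  H = (EN − 2FM + GL) / (2(EG − F²)) = 5*sqrt(26)/(52*Abs(u)).
At (u, v) = (8, -4*pi/5): H = 5*sqrt(26)/416.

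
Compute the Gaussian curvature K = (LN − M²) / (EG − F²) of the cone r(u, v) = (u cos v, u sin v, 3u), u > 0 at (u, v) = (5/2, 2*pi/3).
K = 0

Coefficients of the first fundamental form: E = 10, F = 0, G = u^2.
Coefficients of the second fundamental form: L = 0, M = 0, N = 3*sqrt(10)*u^2/(10*Abs(u)).
Assemble K = (LN − M²)/(EG − F²) = 0. At (u, v) = (5/2, 2*pi/3): K = 0.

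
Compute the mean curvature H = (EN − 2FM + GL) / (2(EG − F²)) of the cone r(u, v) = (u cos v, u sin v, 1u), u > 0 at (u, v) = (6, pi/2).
H = sqrt(2)/24

With E = 2, F = 0, G = u^2, L = 0, M = 0, N = sqrt(2)*u^2/(2*Abs(u)), assemble
  H = (EN − 2FM + GL) / (2(EG − F²)) = sqrt(2)/(4*Abs(u)).
At (u, v) = (6, pi/2): H = sqrt(2)/24.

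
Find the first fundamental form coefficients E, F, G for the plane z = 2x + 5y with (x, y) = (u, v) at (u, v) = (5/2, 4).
E = 5;  F = 10;  G = 26

Partials: r_u = (1, 0, 2), r_v = (0, 1, 5). As functions of (u, v):
  E = r_u · r_u = 5,
  F = r_u · r_v = 10,
  G = r_v · r_v = 26.
Evaluating at (u, v) = (5/2, 4): E = 5, F = 10, G = 26.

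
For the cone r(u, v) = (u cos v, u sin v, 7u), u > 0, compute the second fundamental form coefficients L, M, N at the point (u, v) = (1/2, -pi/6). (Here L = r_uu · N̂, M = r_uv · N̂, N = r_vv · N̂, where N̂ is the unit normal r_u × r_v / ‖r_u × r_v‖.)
L = 0;  M = 0;  N = 7*sqrt(2)/20

Compute the unit normal N̂(u, v) = (-7*sqrt(2)*u*cos(v)/(10*Abs(u)), -7*sqrt(2)*u*sin(v)/(10*Abs(u)), sqrt(2)*u/(10*Abs(u))), and the second partials r_uu, r_uv, r_vv. Take dot products:
  L(u, v) = r_uu · N̂ = 0,
  M(u, v) = r_uv · N̂ = 0,
  N(u, v) = r_vv · N̂ = 7*sqrt(2)*u^2/(10*Abs(u)).
Evaluating at (u, v) = (1/2, -pi/6):
  L = 0, M = 0, N = 7*sqrt(2)/20.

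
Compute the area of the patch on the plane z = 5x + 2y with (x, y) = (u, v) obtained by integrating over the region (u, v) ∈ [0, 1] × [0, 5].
Area = 5*sqrt(30)

Area = ∫∫ √(EG − F²) du dv with √(EG − F²) = sqrt(30). Integrating over [0, 1] × [0, 5] gives 5*sqrt(30).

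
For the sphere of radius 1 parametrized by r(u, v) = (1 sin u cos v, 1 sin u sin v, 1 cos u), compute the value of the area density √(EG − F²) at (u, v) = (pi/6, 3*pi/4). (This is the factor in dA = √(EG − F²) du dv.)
√(EG − F²)|_{(pi/6, 3*pi/4)} = 1/2

E = 1, F = 0, G = sin(u)^2, so EG − F² = sin(u)^2. Taking the positive square root: √(EG − F²) = Abs(sin(u)). At (u, v) = (pi/6, 3*pi/4): 1/2.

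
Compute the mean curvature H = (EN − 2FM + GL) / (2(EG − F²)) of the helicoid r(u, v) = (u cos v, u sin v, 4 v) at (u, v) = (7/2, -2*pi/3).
H = 0

With E = 1, F = 0, G = u^2 + 16, L = 0, M = -4/sqrt(u^2 + 16), N = 0, assemble
  H = (EN − 2FM + GL) / (2(EG − F²)) = 0.
At (u, v) = (7/2, -2*pi/3): H = 0.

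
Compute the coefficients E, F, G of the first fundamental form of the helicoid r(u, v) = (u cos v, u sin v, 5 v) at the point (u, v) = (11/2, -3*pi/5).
E = 1;  F = 0;  G = 221/4

Partials: r_u = (cos(v), sin(v), 0), r_v = (-u*sin(v), u*cos(v), 5). As functions of (u, v):
  E = r_u · r_u = 1,
  F = r_u · r_v = 0,
  G = r_v · r_v = u^2 + 25.
Evaluating at (u, v) = (11/2, -3*pi/5): E = 1, F = 0, G = 221/4.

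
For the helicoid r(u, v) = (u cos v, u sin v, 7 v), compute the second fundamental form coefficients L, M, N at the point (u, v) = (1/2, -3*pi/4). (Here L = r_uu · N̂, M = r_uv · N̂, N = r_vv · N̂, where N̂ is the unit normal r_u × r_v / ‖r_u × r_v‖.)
L = 0;  M = -14*sqrt(197)/197;  N = 0

Compute the unit normal N̂(u, v) = (7*sin(v)/sqrt(u^2 + 49), -7*cos(v)/sqrt(u^2 + 49), u/sqrt(u^2 + 49)), and the second partials r_uu, r_uv, r_vv. Take dot products:
  L(u, v) = r_uu · N̂ = 0,
  M(u, v) = r_uv · N̂ = -7/sqrt(u^2 + 49),
  N(u, v) = r_vv · N̂ = 0.
Evaluating at (u, v) = (1/2, -3*pi/4):
  L = 0, M = -14*sqrt(197)/197, N = 0.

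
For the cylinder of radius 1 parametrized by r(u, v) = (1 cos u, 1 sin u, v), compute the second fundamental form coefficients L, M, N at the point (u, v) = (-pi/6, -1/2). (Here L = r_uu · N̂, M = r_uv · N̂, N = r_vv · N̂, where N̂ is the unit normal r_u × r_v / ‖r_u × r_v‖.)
L = -1;  M = 0;  N = 0

Compute the unit normal N̂(u, v) = (cos(u), sin(u), 0), and the second partials r_uu, r_uv, r_vv. Take dot products:
  L(u, v) = r_uu · N̂ = -1,
  M(u, v) = r_uv · N̂ = 0,
  N(u, v) = r_vv · N̂ = 0.
Evaluating at (u, v) = (-pi/6, -1/2):
  L = -1, M = 0, N = 0.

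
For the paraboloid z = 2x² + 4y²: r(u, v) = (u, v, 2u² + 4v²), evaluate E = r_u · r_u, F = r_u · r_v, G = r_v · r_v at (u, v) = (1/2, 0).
E = 5;  F = 0;  G = 1

Partials: r_u = (1, 0, 4*u), r_v = (0, 1, 8*v). As functions of (u, v):
  E = r_u · r_u = 16*u^2 + 1,
  F = r_u · r_v = 32*u*v,
  G = r_v · r_v = 64*v^2 + 1.
Evaluating at (u, v) = (1/2, 0): E = 5, F = 0, G = 1.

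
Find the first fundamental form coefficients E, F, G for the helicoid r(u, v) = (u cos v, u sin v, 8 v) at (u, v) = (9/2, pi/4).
E = 1;  F = 0;  G = 337/4

Partials: r_u = (cos(v), sin(v), 0), r_v = (-u*sin(v), u*cos(v), 8). As functions of (u, v):
  E = r_u · r_u = 1,
  F = r_u · r_v = 0,
  G = r_v · r_v = u^2 + 64.
Evaluating at (u, v) = (9/2, pi/4): E = 1, F = 0, G = 337/4.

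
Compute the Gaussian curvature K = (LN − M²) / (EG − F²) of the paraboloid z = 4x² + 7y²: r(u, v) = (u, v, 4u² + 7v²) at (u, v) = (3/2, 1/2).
K = 28/9409

Coefficients of the first fundamental form: E = 64*u^2 + 1, F = 112*u*v, G = 196*v^2 + 1.
Coefficients of the second fundamental form: L = 8/sqrt(64*u^2 + 196*v^2 + 1), M = 0, N = 14/sqrt(64*u^2 + 196*v^2 + 1).
Assemble K = (LN − M²)/(EG − F²) = 112/(4096*u^4 + 25088*u^2*v^2 + 128*u^2 + 38416*v^4 + 392*v^2 + 1). At (u, v) = (3/2, 1/2): K = 28/9409.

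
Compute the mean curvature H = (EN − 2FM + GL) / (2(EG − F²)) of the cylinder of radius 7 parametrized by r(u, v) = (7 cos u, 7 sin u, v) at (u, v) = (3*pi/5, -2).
H = -1/14

With E = 49, F = 0, G = 1, L = -7, M = 0, N = 0, assemble
  H = (EN − 2FM + GL) / (2(EG − F²)) = -1/14.
At (u, v) = (3*pi/5, -2): H = -1/14.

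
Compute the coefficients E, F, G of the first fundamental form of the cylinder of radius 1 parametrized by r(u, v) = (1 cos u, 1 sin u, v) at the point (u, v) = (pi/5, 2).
E = 1;  F = 0;  G = 1

Partials: r_u = (-sin(u), cos(u), 0), r_v = (0, 0, 1). As functions of (u, v):
  E = r_u · r_u = 1,
  F = r_u · r_v = 0,
  G = r_v · r_v = 1.
Evaluating at (u, v) = (pi/5, 2): E = 1, F = 0, G = 1.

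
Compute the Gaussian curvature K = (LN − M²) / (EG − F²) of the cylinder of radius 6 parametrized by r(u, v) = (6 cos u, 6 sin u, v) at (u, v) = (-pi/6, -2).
K = 0

Coefficients of the first fundamental form: E = 36, F = 0, G = 1.
Coefficients of the second fundamental form: L = -6, M = 0, N = 0.
Assemble K = (LN − M²)/(EG − F²) = 0. At (u, v) = (-pi/6, -2): K = 0.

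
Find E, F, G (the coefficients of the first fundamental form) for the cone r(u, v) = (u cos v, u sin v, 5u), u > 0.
E = 26;  F = 0;  G = u^2

Compute partials: r_u = (cos(v), sin(v), 5), r_v = (-u*sin(v), u*cos(v), 0). Then
  E = r_u · r_u = 26,
  F = r_u · r_v = 0,
  G = r_v · r_v = u^2.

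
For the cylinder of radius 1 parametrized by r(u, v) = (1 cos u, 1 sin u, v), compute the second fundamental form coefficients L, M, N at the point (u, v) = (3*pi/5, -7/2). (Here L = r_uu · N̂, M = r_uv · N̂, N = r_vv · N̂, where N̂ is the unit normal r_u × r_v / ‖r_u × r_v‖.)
L = -1;  M = 0;  N = 0

Compute the unit normal N̂(u, v) = (cos(u), sin(u), 0), and the second partials r_uu, r_uv, r_vv. Take dot products:
  L(u, v) = r_uu · N̂ = -1,
  M(u, v) = r_uv · N̂ = 0,
  N(u, v) = r_vv · N̂ = 0.
Evaluating at (u, v) = (3*pi/5, -7/2):
  L = -1, M = 0, N = 0.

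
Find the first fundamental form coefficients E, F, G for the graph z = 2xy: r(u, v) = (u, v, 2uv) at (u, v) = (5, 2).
E = 17;  F = 40;  G = 101

Partials: r_u = (1, 0, 2*v), r_v = (0, 1, 2*u). As functions of (u, v):
  E = r_u · r_u = 4*v^2 + 1,
  F = r_u · r_v = 4*u*v,
  G = r_v · r_v = 4*u^2 + 1.
Evaluating at (u, v) = (5, 2): E = 17, F = 40, G = 101.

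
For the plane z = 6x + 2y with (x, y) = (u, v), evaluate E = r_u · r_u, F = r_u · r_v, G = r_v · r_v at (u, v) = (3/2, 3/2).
E = 37;  F = 12;  G = 5

Partials: r_u = (1, 0, 6), r_v = (0, 1, 2). As functions of (u, v):
  E = r_u · r_u = 37,
  F = r_u · r_v = 12,
  G = r_v · r_v = 5.
Evaluating at (u, v) = (3/2, 3/2): E = 37, F = 12, G = 5.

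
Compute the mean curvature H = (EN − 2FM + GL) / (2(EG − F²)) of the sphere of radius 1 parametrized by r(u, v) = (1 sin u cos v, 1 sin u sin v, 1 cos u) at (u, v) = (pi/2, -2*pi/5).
H = -1

With E = 1, F = 0, G = sin(u)^2, L = -sin(u)/Abs(sin(u)), M = 0, N = -sin(u)^3/Abs(sin(u)), assemble
  H = (EN − 2FM + GL) / (2(EG − F²)) = -sin(u)/Abs(sin(u)).
At (u, v) = (pi/2, -2*pi/5): H = -1.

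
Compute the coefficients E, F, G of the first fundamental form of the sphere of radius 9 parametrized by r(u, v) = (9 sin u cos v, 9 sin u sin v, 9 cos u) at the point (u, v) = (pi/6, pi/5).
E = 81;  F = 0;  G = 81/4

Partials: r_u = (9*cos(u)*cos(v), 9*sin(v)*cos(u), -9*sin(u)), r_v = (-9*sin(u)*sin(v), 9*sin(u)*cos(v), 0). As functions of (u, v):
  E = r_u · r_u = 81,
  F = r_u · r_v = 0,
  G = r_v · r_v = 81*sin(u)^2.
Evaluating at (u, v) = (pi/6, pi/5): E = 81, F = 0, G = 81/4.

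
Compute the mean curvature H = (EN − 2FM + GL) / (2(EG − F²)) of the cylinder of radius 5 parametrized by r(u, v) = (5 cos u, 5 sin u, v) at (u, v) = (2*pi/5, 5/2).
H = -1/10

With E = 25, F = 0, G = 1, L = -5, M = 0, N = 0, assemble
  H = (EN − 2FM + GL) / (2(EG − F²)) = -1/10.
At (u, v) = (2*pi/5, 5/2): H = -1/10.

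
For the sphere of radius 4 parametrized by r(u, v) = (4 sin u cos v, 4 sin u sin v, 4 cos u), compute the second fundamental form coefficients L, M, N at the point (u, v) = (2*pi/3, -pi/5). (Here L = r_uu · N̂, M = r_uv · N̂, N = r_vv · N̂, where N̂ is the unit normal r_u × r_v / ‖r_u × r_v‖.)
L = -4;  M = 0;  N = -3

Compute the unit normal N̂(u, v) = (sin(u)^2*cos(v)/Abs(sin(u)), sin(u)^2*sin(v)/Abs(sin(u)), sin(2*u)/(2*Abs(sin(u)))), and the second partials r_uu, r_uv, r_vv. Take dot products:
  L(u, v) = r_uu · N̂ = -4*sin(u)/Abs(sin(u)),
  M(u, v) = r_uv · N̂ = 0,
  N(u, v) = r_vv · N̂ = -4*sin(u)^3/Abs(sin(u)).
Evaluating at (u, v) = (2*pi/3, -pi/5):
  L = -4, M = 0, N = -3.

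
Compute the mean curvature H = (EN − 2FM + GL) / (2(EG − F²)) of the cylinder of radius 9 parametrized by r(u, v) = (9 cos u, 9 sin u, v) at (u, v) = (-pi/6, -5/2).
H = -1/18

With E = 81, F = 0, G = 1, L = -9, M = 0, N = 0, assemble
  H = (EN − 2FM + GL) / (2(EG − F²)) = -1/18.
At (u, v) = (-pi/6, -5/2): H = -1/18.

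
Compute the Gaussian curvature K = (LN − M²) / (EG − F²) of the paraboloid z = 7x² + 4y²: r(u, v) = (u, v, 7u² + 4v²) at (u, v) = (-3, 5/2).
K = 112/4687225

Coefficients of the first fundamental form: E = 196*u^2 + 1, F = 112*u*v, G = 64*v^2 + 1.
Coefficients of the second fundamental form: L = 14/sqrt(196*u^2 + 64*v^2 + 1), M = 0, N = 8/sqrt(196*u^2 + 64*v^2 + 1).
Assemble K = (LN − M²)/(EG − F²) = 112/(38416*u^4 + 25088*u^2*v^2 + 392*u^2 + 4096*v^4 + 128*v^2 + 1). At (u, v) = (-3, 5/2): K = 112/4687225.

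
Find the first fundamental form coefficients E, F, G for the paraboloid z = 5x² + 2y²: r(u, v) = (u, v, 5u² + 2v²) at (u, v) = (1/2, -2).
E = 26;  F = -40;  G = 65

Partials: r_u = (1, 0, 10*u), r_v = (0, 1, 4*v). As functions of (u, v):
  E = r_u · r_u = 100*u^2 + 1,
  F = r_u · r_v = 40*u*v,
  G = r_v · r_v = 16*v^2 + 1.
Evaluating at (u, v) = (1/2, -2): E = 26, F = -40, G = 65.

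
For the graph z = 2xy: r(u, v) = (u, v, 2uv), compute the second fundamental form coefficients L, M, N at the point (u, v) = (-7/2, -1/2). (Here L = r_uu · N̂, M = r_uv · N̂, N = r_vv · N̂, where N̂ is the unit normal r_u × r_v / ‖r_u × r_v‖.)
L = 0;  M = 2*sqrt(51)/51;  N = 0

Compute the unit normal N̂(u, v) = (-2*v/sqrt(4*u^2 + 4*v^2 + 1), -2*u/sqrt(4*u^2 + 4*v^2 + 1), 1/sqrt(4*u^2 + 4*v^2 + 1)), and the second partials r_uu, r_uv, r_vv. Take dot products:
  L(u, v) = r_uu · N̂ = 0,
  M(u, v) = r_uv · N̂ = 2/sqrt(4*u^2 + 4*v^2 + 1),
  N(u, v) = r_vv · N̂ = 0.
Evaluating at (u, v) = (-7/2, -1/2):
  L = 0, M = 2*sqrt(51)/51, N = 0.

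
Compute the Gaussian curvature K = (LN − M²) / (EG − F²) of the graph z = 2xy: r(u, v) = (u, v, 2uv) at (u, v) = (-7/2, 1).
K = -1/729

Coefficients of the first fundamental form: E = 4*v^2 + 1, F = 4*u*v, G = 4*u^2 + 1.
Coefficients of the second fundamental form: L = 0, M = 2/sqrt(4*u^2 + 4*v^2 + 1), N = 0.
Assemble K = (LN − M²)/(EG − F²) = -4/(16*u^4 + 32*u^2*v^2 + 8*u^2 + 16*v^4 + 8*v^2 + 1). At (u, v) = (-7/2, 1): K = -1/729.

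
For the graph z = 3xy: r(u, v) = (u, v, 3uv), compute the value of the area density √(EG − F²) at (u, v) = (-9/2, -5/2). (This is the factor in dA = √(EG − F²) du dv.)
√(EG − F²)|_{(-9/2, -5/2)} = sqrt(958)/2

E = 9*v^2 + 1, F = 9*u*v, G = 9*u^2 + 1, so EG − F² = 9*u^2 + 9*v^2 + 1. Taking the positive square root: √(EG − F²) = sqrt(9*u^2 + 9*v^2 + 1). At (u, v) = (-9/2, -5/2): sqrt(958)/2.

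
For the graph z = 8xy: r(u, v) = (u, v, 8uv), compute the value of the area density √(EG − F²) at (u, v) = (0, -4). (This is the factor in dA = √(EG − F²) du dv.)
√(EG − F²)|_{(0, -4)} = 5*sqrt(41)

E = 64*v^2 + 1, F = 64*u*v, G = 64*u^2 + 1, so EG − F² = 64*u^2 + 64*v^2 + 1. Taking the positive square root: √(EG − F²) = sqrt(64*u^2 + 64*v^2 + 1). At (u, v) = (0, -4): 5*sqrt(41).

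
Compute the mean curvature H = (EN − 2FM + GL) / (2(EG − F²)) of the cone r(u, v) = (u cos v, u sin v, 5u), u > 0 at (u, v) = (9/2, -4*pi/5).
H = 5*sqrt(26)/234

With E = 26, F = 0, G = u^2, L = 0, M = 0, N = 5*sqrt(26)*u^2/(26*Abs(u)), assemble
  H = (EN − 2FM + GL) / (2(EG − F²)) = 5*sqrt(26)/(52*Abs(u)).
At (u, v) = (9/2, -4*pi/5): H = 5*sqrt(26)/234.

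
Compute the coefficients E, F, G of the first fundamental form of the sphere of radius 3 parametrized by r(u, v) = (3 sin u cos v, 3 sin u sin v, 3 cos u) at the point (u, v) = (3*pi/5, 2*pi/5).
E = 9;  F = 0;  G = 9*sqrt(5)/8 + 45/8

Partials: r_u = (3*cos(u)*cos(v), 3*sin(v)*cos(u), -3*sin(u)), r_v = (-3*sin(u)*sin(v), 3*sin(u)*cos(v), 0). As functions of (u, v):
  E = r_u · r_u = 9,
  F = r_u · r_v = 0,
  G = r_v · r_v = 9*sin(u)^2.
Evaluating at (u, v) = (3*pi/5, 2*pi/5): E = 9, F = 0, G = 9*sqrt(5)/8 + 45/8.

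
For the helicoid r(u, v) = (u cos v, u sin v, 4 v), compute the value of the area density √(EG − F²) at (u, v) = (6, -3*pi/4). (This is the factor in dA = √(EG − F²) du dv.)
√(EG − F²)|_{(6, -3*pi/4)} = 2*sqrt(13)

E = 1, F = 0, G = u^2 + 16, so EG − F² = u^2 + 16. Taking the positive square root: √(EG − F²) = sqrt(u^2 + 16). At (u, v) = (6, -3*pi/4): 2*sqrt(13).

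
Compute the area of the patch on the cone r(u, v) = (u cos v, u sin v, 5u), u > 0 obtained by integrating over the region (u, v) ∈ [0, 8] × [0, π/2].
Area = 16*sqrt(26)*pi

Area = ∫∫ √(EG − F²) du dv with √(EG − F²) = sqrt(26)*Abs(u). Integrating over [0, 8] × [0, π/2] gives 16*sqrt(26)*pi.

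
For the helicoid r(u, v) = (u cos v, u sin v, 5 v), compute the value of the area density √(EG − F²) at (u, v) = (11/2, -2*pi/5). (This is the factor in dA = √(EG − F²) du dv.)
√(EG − F²)|_{(11/2, -2*pi/5)} = sqrt(221)/2

E = 1, F = 0, G = u^2 + 25, so EG − F² = u^2 + 25. Taking the positive square root: √(EG − F²) = sqrt(u^2 + 25). At (u, v) = (11/2, -2*pi/5): sqrt(221)/2.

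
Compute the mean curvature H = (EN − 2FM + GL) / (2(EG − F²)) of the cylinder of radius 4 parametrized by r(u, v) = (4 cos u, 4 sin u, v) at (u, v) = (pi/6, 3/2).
H = -1/8

With E = 16, F = 0, G = 1, L = -4, M = 0, N = 0, assemble
  H = (EN − 2FM + GL) / (2(EG − F²)) = -1/8.
At (u, v) = (pi/6, 3/2): H = -1/8.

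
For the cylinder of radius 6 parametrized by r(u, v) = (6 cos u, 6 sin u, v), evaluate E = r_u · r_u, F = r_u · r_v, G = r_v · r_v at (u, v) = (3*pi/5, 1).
E = 36;  F = 0;  G = 1

Partials: r_u = (-6*sin(u), 6*cos(u), 0), r_v = (0, 0, 1). As functions of (u, v):
  E = r_u · r_u = 36,
  F = r_u · r_v = 0,
  G = r_v · r_v = 1.
Evaluating at (u, v) = (3*pi/5, 1): E = 36, F = 0, G = 1.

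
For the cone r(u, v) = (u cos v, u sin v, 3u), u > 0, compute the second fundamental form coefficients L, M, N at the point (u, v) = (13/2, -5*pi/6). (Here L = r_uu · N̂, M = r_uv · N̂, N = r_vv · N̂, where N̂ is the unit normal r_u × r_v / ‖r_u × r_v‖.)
L = 0;  M = 0;  N = 39*sqrt(10)/20

Compute the unit normal N̂(u, v) = (-3*sqrt(10)*u*cos(v)/(10*Abs(u)), -3*sqrt(10)*u*sin(v)/(10*Abs(u)), sqrt(10)*u/(10*Abs(u))), and the second partials r_uu, r_uv, r_vv. Take dot products:
  L(u, v) = r_uu · N̂ = 0,
  M(u, v) = r_uv · N̂ = 0,
  N(u, v) = r_vv · N̂ = 3*sqrt(10)*u^2/(10*Abs(u)).
Evaluating at (u, v) = (13/2, -5*pi/6):
  L = 0, M = 0, N = 39*sqrt(10)/20.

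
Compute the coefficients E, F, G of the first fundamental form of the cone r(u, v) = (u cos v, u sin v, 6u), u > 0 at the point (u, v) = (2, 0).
E = 37;  F = 0;  G = 4

Partials: r_u = (cos(v), sin(v), 6), r_v = (-u*sin(v), u*cos(v), 0). As functions of (u, v):
  E = r_u · r_u = 37,
  F = r_u · r_v = 0,
  G = r_v · r_v = u^2.
Evaluating at (u, v) = (2, 0): E = 37, F = 0, G = 4.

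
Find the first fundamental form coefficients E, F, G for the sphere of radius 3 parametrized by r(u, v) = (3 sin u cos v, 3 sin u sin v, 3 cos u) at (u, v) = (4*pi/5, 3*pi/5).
E = 9;  F = 0;  G = 45/8 - 9*sqrt(5)/8

Partials: r_u = (3*cos(u)*cos(v), 3*sin(v)*cos(u), -3*sin(u)), r_v = (-3*sin(u)*sin(v), 3*sin(u)*cos(v), 0). As functions of (u, v):
  E = r_u · r_u = 9,
  F = r_u · r_v = 0,
  G = r_v · r_v = 9*sin(u)^2.
Evaluating at (u, v) = (4*pi/5, 3*pi/5): E = 9, F = 0, G = 45/8 - 9*sqrt(5)/8.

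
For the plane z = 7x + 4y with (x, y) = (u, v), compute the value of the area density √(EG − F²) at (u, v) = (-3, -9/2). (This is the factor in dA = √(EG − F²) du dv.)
√(EG − F²)|_{(-3, -9/2)} = sqrt(66)

E = 50, F = 28, G = 17, so EG − F² = 66. Taking the positive square root: √(EG − F²) = sqrt(66). At (u, v) = (-3, -9/2): sqrt(66).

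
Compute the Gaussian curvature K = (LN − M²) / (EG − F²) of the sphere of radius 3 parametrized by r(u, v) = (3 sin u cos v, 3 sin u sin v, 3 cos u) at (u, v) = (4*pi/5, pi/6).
K = 1/9

Coefficients of the first fundamental form: E = 9, F = 0, G = 9*sin(u)^2.
Coefficients of the second fundamental form: L = -3*sin(u)/Abs(sin(u)), M = 0, N = -3*sin(u)^3/Abs(sin(u)).
Assemble K = (LN − M²)/(EG − F²) = 1/9. At (u, v) = (4*pi/5, pi/6): K = 1/9.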